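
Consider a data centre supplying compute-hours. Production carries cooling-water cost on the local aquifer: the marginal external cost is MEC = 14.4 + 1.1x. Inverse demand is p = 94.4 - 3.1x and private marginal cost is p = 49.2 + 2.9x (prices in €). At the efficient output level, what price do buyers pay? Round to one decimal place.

Social marginal cost = private MC + MEC = 63.6 + 4.0x.
Set SMC = demand: 63.6 + 4.0x = 94.4 - 3.1x → x* = 4.3380.
Consumer price on the demand curve at x*: 94.4 − 3.1×4.3380 = 80.9522.

P = €81.0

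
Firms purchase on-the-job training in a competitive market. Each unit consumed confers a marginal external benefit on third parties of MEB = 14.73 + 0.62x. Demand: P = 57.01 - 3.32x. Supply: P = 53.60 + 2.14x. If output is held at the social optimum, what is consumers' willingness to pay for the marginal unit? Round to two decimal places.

P = 44.57

Social marginal benefit = demand + MEB = 71.74 - 2.70x.
Set SMB = MC: 71.74 - 2.70x = 53.60 + 2.14x → x* = 3.7479.
Consumer price on the demand curve at x*: 57.01 − 3.32×3.7479 = 44.5670.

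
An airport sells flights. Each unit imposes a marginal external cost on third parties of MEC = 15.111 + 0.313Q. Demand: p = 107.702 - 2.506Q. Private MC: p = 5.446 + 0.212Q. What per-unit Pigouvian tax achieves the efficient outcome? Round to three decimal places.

tax = 24.110 per unit

Social marginal cost = private MC + MEC = 20.557 + 0.525Q.
Set SMC = demand: 20.557 + 0.525Q = 107.702 - 2.506Q → Q* = 28.7512.
The Pigouvian tax equals MEC at Q*: 15.111 + 0.313×28.7512 = 24.1101.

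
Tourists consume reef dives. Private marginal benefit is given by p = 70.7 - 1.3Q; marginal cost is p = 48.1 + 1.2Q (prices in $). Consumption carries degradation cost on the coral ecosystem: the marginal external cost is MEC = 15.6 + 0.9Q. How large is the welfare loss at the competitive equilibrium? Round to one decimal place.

DWL = $82.9

Market equilibrium (private): 48.1 + 1.2Q = 70.7 - 1.3Q → Q_m = 9.0400.
Social marginal benefit = demand − MEC = 55.1 - 2.2Q.
Set SMB = MC: 55.1 - 2.2Q = 48.1 + 1.2Q → Q* = 2.0588.
The loss is the area between SMB and MC from Q* to Q_m; with linear curves that's a triangle of height MEC(Q_m).
DWL = ½ × 6.9812 × 23.7360 = 82.8529.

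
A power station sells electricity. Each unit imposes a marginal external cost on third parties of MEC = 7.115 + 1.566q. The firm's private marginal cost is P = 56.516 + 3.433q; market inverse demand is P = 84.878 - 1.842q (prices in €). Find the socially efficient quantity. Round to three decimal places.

Social marginal cost = private MC + MEC = 63.631 + 4.999q.
Set SMC = demand: 63.631 + 4.999q = 84.878 - 1.842q → q* = 3.1058.

q* = 3.106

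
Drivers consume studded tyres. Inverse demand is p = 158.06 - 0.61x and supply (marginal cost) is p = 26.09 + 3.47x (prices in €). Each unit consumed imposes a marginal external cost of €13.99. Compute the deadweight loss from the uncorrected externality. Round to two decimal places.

DWL = €23.99

Market equilibrium (private): 26.09 + 3.47x = 158.06 - 0.61x → x_m = 32.3456.
Social marginal benefit = demand − MEC = 144.07 - 0.61x.
Set SMB = MC: 144.07 - 0.61x = 26.09 + 3.47x → x* = 28.9167.
Height of the DWL triangle at x_m is MC(x_m) − SMB(x_m) = MEC(x_m) = 13.9900.
DWL = ½ × 3.4289 × 13.9900 = 23.9852.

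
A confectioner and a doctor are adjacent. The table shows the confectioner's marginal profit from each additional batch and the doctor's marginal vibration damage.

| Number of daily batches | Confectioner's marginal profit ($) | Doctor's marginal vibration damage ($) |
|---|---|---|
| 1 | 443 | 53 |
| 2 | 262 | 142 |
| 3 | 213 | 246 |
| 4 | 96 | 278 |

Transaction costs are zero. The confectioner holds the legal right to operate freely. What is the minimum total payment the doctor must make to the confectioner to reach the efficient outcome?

$309

Left alone the confectioner would choose level 4 (marginal profit stays positive).
Efficient level: k* = 2 (marginal profit ≥ marginal vibration damage through 2).
The doctor must at least cover the confectioner's forgone profit from cutting 4→2: 213 + 96 = 309.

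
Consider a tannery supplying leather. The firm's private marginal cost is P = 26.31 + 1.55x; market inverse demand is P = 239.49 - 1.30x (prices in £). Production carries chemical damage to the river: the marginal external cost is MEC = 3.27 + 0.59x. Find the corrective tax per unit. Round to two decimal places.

Social marginal cost = private MC + MEC = 29.58 + 2.14x.
Set SMC = demand: 29.58 + 2.14x = 239.49 - 1.30x → x* = 61.0203.
The Pigouvian tax equals MEC at x*: 3.27 + 0.59×61.0203 = 39.2720.

tax = £39.27 per unit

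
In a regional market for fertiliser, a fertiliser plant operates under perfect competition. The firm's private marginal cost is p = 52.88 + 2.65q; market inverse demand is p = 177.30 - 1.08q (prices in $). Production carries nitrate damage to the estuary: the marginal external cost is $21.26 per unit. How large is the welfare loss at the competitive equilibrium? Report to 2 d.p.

Market equilibrium (private): 52.88 + 2.65q = 177.30 - 1.08q → q_m = 33.3566.
Social marginal cost = private MC + MEC = 74.14 + 2.65q.
Set SMC = demand: 74.14 + 2.65q = 177.30 - 1.08q → q* = 27.6568.
Between q* and q_m the wedge SMC − demand runs linearly from 0 to MEC(q_m), so the loss is a triangle.
DWL = ½ × 5.6998 × 21.2600 = 60.5889.

DWL = $60.59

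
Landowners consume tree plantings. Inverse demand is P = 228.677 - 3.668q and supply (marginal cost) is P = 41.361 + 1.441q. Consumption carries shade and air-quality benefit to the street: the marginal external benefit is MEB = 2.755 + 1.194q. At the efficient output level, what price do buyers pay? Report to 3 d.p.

Social marginal benefit = demand + MEB = 231.432 - 2.474q.
Set SMB = MC: 231.432 - 2.474q = 41.361 + 1.441q → q* = 48.5494.
Consumer price on the demand curve at q*: 228.677 − 3.668×48.5494 = 50.5978.

P = 50.598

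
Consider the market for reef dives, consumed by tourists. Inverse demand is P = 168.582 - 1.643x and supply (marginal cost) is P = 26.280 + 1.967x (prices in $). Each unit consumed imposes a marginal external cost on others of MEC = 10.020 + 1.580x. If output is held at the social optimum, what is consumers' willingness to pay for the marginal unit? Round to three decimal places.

P = $126.705

Social marginal benefit = demand − MEC = 158.562 - 3.223x.
Set SMB = MC: 158.562 - 3.223x = 26.280 + 1.967x → x* = 25.4879.
Consumer price on the demand curve at x*: 168.582 − 1.643×25.4879 = 126.7054.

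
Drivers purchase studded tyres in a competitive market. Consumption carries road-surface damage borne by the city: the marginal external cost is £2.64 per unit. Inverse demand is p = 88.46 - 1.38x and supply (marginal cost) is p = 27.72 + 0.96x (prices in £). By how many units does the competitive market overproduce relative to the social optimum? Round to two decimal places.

Market equilibrium (private): 27.72 + 0.96x = 88.46 - 1.38x → x_m = 25.9573.
Social marginal benefit = demand − MEC = 85.82 - 1.38x.
Set SMB = MC: 85.82 - 1.38x = 27.72 + 0.96x → x* = 24.8291.
Gap = |25.9573 − 24.8291| = 1.1282.

1.13 units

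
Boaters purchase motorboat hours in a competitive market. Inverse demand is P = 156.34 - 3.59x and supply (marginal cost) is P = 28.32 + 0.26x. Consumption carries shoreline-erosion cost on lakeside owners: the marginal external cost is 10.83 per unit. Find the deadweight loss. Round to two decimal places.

Market equilibrium (private): 28.32 + 0.26x = 156.34 - 3.59x → x_m = 33.2519.
Social marginal benefit = demand − MEC = 145.51 - 3.59x.
Set SMB = MC: 145.51 - 3.59x = 28.32 + 0.26x → x* = 30.4390.
The welfare-loss triangle has base |x_m − x*| and height MEC(x_m) (the vertical gap between SMB and MC is zero at x* and MEC at x_m).
DWL = ½ × 2.8129 × 10.8300 = 15.2319.

DWL = 15.23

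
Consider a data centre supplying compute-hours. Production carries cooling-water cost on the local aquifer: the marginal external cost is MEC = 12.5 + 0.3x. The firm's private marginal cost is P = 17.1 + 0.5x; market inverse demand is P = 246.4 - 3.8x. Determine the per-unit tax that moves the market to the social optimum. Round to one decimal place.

Social marginal cost = private MC + MEC = 29.6 + 0.8x.
Set SMC = demand: 29.6 + 0.8x = 246.4 - 3.8x → x* = 47.1304.
The Pigouvian tax equals MEC at x*: 12.5 + 0.3×47.1304 = 26.6391.

tax = 26.6 per unit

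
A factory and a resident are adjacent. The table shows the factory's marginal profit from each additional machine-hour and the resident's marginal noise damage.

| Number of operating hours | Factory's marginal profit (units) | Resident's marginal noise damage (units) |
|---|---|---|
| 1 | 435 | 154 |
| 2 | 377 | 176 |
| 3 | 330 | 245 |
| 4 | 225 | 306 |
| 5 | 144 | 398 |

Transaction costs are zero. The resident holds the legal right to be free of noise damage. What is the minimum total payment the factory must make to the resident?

575

Efficient level: marginal profit ≥ marginal noise damage through level 3, so k* = 3.
With the resident holding the right, the factory must at least compensate total damage at k*: 154 + 176 + 245 = 575.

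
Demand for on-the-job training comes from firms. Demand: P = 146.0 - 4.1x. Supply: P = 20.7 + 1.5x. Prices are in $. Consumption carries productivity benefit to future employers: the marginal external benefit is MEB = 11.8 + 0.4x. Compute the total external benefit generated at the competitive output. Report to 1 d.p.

$364.2

Market equilibrium (private): 20.7 + 1.5x = 146.0 - 4.1x → x_m = 22.3750.
Total external benefit = ∫₀^{x_m} (11.8 + 0.4x) dx = 11.8×22.3750 + ½×0.4×22.3750² = 364.1531.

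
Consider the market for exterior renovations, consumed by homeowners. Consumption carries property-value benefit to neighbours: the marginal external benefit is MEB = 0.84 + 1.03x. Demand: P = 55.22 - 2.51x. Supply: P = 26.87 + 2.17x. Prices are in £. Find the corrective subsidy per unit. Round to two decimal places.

Social marginal benefit = demand + MEB = 56.06 - 1.48x.
Set SMB = MC: 56.06 - 1.48x = 26.87 + 2.17x → x* = 7.9973.
The Pigouvian subsidy equals MEB at x*: 0.84 + 1.03×7.9973 = 9.0772.

subsidy = £9.08 per unit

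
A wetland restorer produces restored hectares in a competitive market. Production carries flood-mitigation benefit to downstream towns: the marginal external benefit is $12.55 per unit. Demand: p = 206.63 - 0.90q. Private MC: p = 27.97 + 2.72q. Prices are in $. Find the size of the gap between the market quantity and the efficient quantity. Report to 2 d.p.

3.47 units

Market equilibrium (private): 27.97 + 2.72q = 206.63 - 0.90q → q_m = 49.3536.
Social marginal cost = private MC − MEB = 15.42 + 2.72q.
Set SMC = demand: 15.42 + 2.72q = 206.63 - 0.90q → q* = 52.8204.
Gap = |49.3536 − 52.8204| = 3.4668.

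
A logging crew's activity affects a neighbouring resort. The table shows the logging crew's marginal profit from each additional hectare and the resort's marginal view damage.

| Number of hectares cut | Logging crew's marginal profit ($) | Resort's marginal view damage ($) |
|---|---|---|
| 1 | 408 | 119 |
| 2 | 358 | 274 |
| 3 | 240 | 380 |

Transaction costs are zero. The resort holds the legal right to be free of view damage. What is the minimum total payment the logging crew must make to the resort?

$393

Efficient level: marginal profit ≥ marginal view damage through level 2, so k* = 2.
With the resort holding the right, the logging crew must at least compensate total damage at k*: 119 + 274 = 393.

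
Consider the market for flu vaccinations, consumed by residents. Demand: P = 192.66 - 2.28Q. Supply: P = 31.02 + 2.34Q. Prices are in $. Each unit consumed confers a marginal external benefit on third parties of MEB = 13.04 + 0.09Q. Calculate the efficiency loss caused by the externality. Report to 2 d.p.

DWL = $28.93

Market equilibrium (private): 31.02 + 2.34Q = 192.66 - 2.28Q → Q_m = 34.9870.
Social marginal benefit = demand + MEB = 205.70 - 2.19Q.
Set SMB = MC: 205.70 - 2.19Q = 31.02 + 2.34Q → Q* = 38.5607.
Height of the DWL triangle at Q_m is SMB(Q_m) − MC(Q_m) = MEB(Q_m) = 16.1888.
DWL = ½ × 3.5737 × 16.1888 = 28.9270.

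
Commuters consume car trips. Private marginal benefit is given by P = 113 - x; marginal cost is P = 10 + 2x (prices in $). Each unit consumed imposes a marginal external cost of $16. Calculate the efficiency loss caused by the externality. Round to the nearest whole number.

DWL = $43

Market equilibrium (private): 10 + 2x = 113 - x → x_m = 34.3333.
Social marginal benefit = demand − MEC = 97 - x.
Set SMB = MC: 97 - x = 10 + 2x → x* = 29.0000.
The loss is the area between SMB and MC from x* to x_m; with linear curves that's a triangle of height MEC(x_m).
DWL = ½ × 5.3333 × 16.0000 = 42.6664.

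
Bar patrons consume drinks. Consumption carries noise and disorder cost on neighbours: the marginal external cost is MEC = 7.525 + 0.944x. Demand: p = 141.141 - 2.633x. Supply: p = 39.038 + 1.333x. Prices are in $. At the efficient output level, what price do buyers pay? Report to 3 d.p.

Social marginal benefit = demand − MEC = 133.616 - 3.577x.
Set SMB = MC: 133.616 - 3.577x = 39.038 + 1.333x → x* = 19.2623.
Consumer price on the demand curve at x*: 141.141 − 2.633×19.2623 = 90.4234.

P = $90.423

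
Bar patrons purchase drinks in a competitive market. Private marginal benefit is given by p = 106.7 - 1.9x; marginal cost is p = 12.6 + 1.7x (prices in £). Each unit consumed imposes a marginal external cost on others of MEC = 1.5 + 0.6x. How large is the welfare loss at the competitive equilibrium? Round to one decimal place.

Market equilibrium (private): 12.6 + 1.7x = 106.7 - 1.9x → x_m = 26.1389.
Social marginal benefit = demand − MEC = 105.2 - 2.5x.
Set SMB = MC: 105.2 - 2.5x = 12.6 + 1.7x → x* = 22.0476.
The loss is the area between SMB and MC from x* to x_m; with linear curves that's a triangle of height MEC(x_m).
DWL = ½ × 4.0913 × 17.1833 = 35.1510.

DWL = £35.2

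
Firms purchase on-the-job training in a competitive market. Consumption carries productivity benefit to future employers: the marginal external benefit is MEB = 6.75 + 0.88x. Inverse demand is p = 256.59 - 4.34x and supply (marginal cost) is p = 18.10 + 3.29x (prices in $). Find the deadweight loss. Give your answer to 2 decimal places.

DWL = $86.92

Market equilibrium (private): 18.10 + 3.29x = 256.59 - 4.34x → x_m = 31.2569.
Social marginal benefit = demand + MEB = 263.34 - 3.46x.
Set SMB = MC: 263.34 - 3.46x = 18.10 + 3.29x → x* = 36.3319.
The loss is the area between SMB and MC from x* to x_m; with linear curves that's a triangle of height MEB(x_m).
DWL = ½ × 5.0750 × 34.2561 = 86.9249.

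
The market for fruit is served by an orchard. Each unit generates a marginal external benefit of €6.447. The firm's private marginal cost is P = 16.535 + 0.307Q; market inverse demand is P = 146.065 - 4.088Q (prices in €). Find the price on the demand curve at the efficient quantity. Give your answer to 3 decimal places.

P = €19.586

Social marginal cost = private MC − MEB = 10.088 + 0.307Q.
Set SMC = demand: 10.088 + 0.307Q = 146.065 - 4.088Q → Q* = 30.9390.
Consumer price on the demand curve at Q*: 146.065 − 4.088×30.9390 = 19.5864.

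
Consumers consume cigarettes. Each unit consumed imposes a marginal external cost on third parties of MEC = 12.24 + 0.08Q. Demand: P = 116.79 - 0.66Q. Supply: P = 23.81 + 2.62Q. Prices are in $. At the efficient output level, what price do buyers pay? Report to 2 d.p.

Social marginal benefit = demand − MEC = 104.55 - 0.74Q.
Set SMB = MC: 104.55 - 0.74Q = 23.81 + 2.62Q → Q* = 24.0298.
Consumer price on the demand curve at Q*: 116.79 − 0.66×24.0298 = 100.9303.

P = $100.93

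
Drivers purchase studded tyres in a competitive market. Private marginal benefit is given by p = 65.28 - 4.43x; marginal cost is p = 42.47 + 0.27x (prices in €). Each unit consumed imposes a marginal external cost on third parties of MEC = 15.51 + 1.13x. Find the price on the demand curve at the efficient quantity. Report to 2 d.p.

Social marginal benefit = demand − MEC = 49.77 - 5.56x.
Set SMB = MC: 49.77 - 5.56x = 42.47 + 0.27x → x* = 1.2521.
Consumer price on the demand curve at x*: 65.28 − 4.43×1.2521 = 59.7332.

P = €59.73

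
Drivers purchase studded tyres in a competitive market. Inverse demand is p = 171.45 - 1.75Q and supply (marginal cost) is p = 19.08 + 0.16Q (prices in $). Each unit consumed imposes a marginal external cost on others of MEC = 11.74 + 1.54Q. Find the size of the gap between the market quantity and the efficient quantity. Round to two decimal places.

Market equilibrium (private): 19.08 + 0.16Q = 171.45 - 1.75Q → Q_m = 79.7749.
Social marginal benefit = demand − MEC = 159.71 - 3.29Q.
Set SMB = MC: 159.71 - 3.29Q = 19.08 + 0.16Q → Q* = 40.7623.
Gap = |79.7749 − 40.7623| = 39.0126.

39.01 units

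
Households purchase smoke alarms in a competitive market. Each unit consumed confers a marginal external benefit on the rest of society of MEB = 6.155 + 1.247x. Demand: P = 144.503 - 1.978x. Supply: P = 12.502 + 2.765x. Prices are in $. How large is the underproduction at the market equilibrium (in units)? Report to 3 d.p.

Market equilibrium (private): 12.502 + 2.765x = 144.503 - 1.978x → x_m = 27.8307.
Social marginal benefit = demand + MEB = 150.658 - 0.731x.
Set SMB = MC: 150.658 - 0.731x = 12.502 + 2.765x → x* = 39.5183.
Gap = |27.8307 − 39.5183| = 11.6876.

11.688 units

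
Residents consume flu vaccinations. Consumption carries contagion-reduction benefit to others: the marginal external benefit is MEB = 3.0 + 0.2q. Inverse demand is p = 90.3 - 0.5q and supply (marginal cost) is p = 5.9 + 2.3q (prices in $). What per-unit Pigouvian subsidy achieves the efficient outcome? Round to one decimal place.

subsidy = $9.7 per unit

Social marginal benefit = demand + MEB = 93.3 - 0.3q.
Set SMB = MC: 93.3 - 0.3q = 5.9 + 2.3q → q* = 33.6154.
The Pigouvian subsidy equals MEB at q*: 3.0 + 0.2×33.6154 = 9.7231.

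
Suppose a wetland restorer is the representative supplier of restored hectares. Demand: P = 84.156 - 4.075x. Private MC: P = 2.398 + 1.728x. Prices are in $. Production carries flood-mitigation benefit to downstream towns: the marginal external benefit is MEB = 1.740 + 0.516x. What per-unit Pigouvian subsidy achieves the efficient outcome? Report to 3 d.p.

Social marginal cost = private MC − MEB = 0.658 + 1.212x.
Set SMC = demand: 0.658 + 1.212x = 84.156 - 4.075x → x* = 15.7931.
The Pigouvian subsidy equals MEB at x*: 1.740 + 0.516×15.7931 = 9.8892.

subsidy = $9.889 per unit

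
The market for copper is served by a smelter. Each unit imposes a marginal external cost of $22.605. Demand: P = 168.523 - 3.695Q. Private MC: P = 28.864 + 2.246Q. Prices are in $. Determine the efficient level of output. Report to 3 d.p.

Q* = 19.703

Social marginal cost = private MC + MEC = 51.469 + 2.246Q.
Set SMC = demand: 51.469 + 2.246Q = 168.523 - 3.695Q → Q* = 19.7027.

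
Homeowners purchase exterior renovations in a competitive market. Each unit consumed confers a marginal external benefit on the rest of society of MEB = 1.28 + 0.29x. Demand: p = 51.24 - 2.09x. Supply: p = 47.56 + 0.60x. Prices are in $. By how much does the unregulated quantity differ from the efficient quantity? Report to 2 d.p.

0.70 units

Market equilibrium (private): 47.56 + 0.60x = 51.24 - 2.09x → x_m = 1.3680.
Social marginal benefit = demand + MEB = 52.52 - 1.80x.
Set SMB = MC: 52.52 - 1.80x = 47.56 + 0.60x → x* = 2.0667.
Gap = |1.3680 − 2.0667| = 0.6987.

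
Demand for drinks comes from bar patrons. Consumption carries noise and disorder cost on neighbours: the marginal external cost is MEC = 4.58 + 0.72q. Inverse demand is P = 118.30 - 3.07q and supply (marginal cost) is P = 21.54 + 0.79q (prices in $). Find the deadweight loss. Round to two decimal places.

Market equilibrium (private): 21.54 + 0.79q = 118.30 - 3.07q → q_m = 25.0674.
Social marginal benefit = demand − MEC = 113.72 - 3.79q.
Set SMB = MC: 113.72 - 3.79q = 21.54 + 0.79q → q* = 20.1266.
Between q* and q_m the wedge MC − SMB runs linearly from 0 to MEC(q_m), so the loss is a triangle.
DWL = ½ × 4.9408 × 22.6285 = 55.9014.

DWL = $55.90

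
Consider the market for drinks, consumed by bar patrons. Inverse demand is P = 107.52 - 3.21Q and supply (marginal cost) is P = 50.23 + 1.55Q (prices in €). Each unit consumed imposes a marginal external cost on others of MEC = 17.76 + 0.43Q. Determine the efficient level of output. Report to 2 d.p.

Social marginal benefit = demand − MEC = 89.76 - 3.64Q.
Set SMB = MC: 89.76 - 3.64Q = 50.23 + 1.55Q → Q* = 7.6166.

Q* = 7.62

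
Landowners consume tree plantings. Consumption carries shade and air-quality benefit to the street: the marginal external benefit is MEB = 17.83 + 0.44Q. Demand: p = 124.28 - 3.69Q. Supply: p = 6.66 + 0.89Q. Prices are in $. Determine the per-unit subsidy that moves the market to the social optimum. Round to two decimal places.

Social marginal benefit = demand + MEB = 142.11 - 3.25Q.
Set SMB = MC: 142.11 - 3.25Q = 6.66 + 0.89Q → Q* = 32.7174.
The Pigouvian subsidy equals MEB at Q*: 17.83 + 0.44×32.7174 = 32.2257.

subsidy = $32.23 per unit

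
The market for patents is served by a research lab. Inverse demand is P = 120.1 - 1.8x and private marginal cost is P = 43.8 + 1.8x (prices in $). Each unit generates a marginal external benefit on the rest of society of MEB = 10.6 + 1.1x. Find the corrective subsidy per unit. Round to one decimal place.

subsidy = $48.8 per unit

Social marginal cost = private MC − MEB = 33.2 + 0.7x.
Set SMC = demand: 33.2 + 0.7x = 120.1 - 1.8x → x* = 34.7600.
The Pigouvian subsidy equals MEB at x*: 10.6 + 1.1×34.7600 = 48.8360.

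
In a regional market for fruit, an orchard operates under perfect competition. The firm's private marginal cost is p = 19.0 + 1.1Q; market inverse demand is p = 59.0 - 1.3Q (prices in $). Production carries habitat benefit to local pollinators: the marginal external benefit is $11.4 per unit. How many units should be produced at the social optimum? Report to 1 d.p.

Q* = 21.4

Social marginal cost = private MC − MEB = 7.6 + 1.1Q.
Set SMC = demand: 7.6 + 1.1Q = 59.0 - 1.3Q → Q* = 21.4167.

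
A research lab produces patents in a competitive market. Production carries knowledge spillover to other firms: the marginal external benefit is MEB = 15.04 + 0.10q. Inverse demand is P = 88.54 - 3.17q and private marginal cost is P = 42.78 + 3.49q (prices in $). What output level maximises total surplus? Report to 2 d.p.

q* = 9.27

Social marginal cost = private MC − MEB = 27.74 + 3.39q.
Set SMC = demand: 27.74 + 3.39q = 88.54 - 3.17q → q* = 9.2683.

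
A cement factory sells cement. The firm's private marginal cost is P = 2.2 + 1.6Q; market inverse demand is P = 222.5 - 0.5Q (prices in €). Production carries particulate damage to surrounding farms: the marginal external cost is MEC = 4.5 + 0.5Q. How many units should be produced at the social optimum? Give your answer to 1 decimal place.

Q* = 83.0

Social marginal cost = private MC + MEC = 6.7 + 2.1Q.
Set SMC = demand: 6.7 + 2.1Q = 222.5 - 0.5Q → Q* = 83.0000.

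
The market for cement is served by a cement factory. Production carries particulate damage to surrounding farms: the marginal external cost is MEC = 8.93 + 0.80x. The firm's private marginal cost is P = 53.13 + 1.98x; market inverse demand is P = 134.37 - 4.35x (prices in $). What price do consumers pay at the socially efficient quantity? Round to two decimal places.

Social marginal cost = private MC + MEC = 62.06 + 2.78x.
Set SMC = demand: 62.06 + 2.78x = 134.37 - 4.35x → x* = 10.1417.
Consumer price on the demand curve at x*: 134.37 − 4.35×10.1417 = 90.2536.

P = $90.25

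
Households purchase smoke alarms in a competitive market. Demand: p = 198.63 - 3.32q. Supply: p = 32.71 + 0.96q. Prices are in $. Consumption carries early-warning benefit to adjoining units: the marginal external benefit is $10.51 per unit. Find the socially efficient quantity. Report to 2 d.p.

q* = 41.22

Social marginal benefit = demand + MEB = 209.14 - 3.32q.
Set SMB = MC: 209.14 - 3.32q = 32.71 + 0.96q → q* = 41.2220.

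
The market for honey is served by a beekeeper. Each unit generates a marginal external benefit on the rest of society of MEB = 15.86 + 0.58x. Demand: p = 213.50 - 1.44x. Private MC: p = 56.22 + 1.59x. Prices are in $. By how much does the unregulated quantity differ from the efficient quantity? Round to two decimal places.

Market equilibrium (private): 56.22 + 1.59x = 213.50 - 1.44x → x_m = 51.9076.
Social marginal cost = private MC − MEB = 40.36 + 1.01x.
Set SMC = demand: 40.36 + 1.01x = 213.50 - 1.44x → x* = 70.6694.
Gap = |51.9076 − 70.6694| = 18.7618.

18.76 units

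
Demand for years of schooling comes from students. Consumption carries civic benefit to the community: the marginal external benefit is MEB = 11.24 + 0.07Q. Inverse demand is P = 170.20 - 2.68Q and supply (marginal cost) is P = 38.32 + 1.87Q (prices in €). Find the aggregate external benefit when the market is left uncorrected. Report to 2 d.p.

Market equilibrium (private): 38.32 + 1.87Q = 170.20 - 2.68Q → Q_m = 28.9846.
Total external benefit = ∫₀^{Q_m} (11.24 + 0.07Q) dQ = 11.24×28.9846 + ½×0.07×28.9846² = 355.1907.

€355.19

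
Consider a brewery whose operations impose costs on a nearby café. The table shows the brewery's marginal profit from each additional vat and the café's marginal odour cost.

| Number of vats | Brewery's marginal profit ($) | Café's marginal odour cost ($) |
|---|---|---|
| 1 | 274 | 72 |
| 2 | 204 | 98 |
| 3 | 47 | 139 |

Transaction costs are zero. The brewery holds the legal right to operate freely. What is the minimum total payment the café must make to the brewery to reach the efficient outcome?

Left alone the brewery would choose level 3 (marginal profit stays positive).
Efficient level: k* = 2 (marginal profit ≥ marginal odour cost through 2).
The café must at least cover the brewery's forgone profit from cutting 3→2: 47 = 47.

$47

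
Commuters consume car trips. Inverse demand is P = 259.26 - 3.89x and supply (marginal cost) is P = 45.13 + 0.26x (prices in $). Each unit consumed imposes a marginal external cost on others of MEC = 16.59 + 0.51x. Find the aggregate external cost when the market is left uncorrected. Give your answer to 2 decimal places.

$1534.89

Market equilibrium (private): 45.13 + 0.26x = 259.26 - 3.89x → x_m = 51.5976.
Total external cost = ∫₀^{x_m} (16.59 + 0.51x) dx = 16.59×51.5976 + ½×0.51×51.5976² = 1534.8938.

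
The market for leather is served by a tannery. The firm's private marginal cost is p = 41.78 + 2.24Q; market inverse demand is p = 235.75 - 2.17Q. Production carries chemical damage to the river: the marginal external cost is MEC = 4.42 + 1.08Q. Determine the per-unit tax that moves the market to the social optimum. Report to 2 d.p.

Social marginal cost = private MC + MEC = 46.20 + 3.32Q.
Set SMC = demand: 46.20 + 3.32Q = 235.75 - 2.17Q → Q* = 34.5264.
The Pigouvian tax equals MEC at Q*: 4.42 + 1.08×34.5264 = 41.7085.

tax = 41.71 per unit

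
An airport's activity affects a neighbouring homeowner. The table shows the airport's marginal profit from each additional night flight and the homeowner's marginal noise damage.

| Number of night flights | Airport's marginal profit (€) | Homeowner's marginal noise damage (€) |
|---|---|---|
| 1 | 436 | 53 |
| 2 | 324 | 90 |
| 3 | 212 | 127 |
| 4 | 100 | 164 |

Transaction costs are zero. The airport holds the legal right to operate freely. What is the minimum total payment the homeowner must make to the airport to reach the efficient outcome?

Left alone the airport would choose level 4 (marginal profit stays positive).
Efficient level: k* = 3 (marginal profit ≥ marginal noise damage through 3).
The homeowner must at least cover the airport's forgone profit from cutting 4→3: 100 = 100.

€100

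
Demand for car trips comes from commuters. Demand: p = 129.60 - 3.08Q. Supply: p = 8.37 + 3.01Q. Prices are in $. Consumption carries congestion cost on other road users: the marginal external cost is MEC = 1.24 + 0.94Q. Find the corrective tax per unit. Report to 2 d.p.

tax = $17.28 per unit

Social marginal benefit = demand − MEC = 128.36 - 4.02Q.
Set SMB = MC: 128.36 - 4.02Q = 8.37 + 3.01Q → Q* = 17.0683.
The Pigouvian tax equals MEC at Q*: 1.24 + 0.94×17.0683 = 17.2842.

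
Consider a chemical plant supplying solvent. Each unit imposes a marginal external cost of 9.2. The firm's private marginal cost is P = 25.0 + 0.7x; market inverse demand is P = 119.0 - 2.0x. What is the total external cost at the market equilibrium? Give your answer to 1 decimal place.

Market equilibrium (private): 25.0 + 0.7x = 119.0 - 2.0x → x_m = 34.8148.
Total external cost = MEC × x_m = 9.2 × 34.8148 = 320.2962.

320.3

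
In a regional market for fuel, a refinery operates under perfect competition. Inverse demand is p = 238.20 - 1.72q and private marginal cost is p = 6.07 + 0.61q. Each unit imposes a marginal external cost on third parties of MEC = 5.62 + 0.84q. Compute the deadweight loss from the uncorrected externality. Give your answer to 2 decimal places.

Market equilibrium (private): 6.07 + 0.61q = 238.20 - 1.72q → q_m = 99.6266.
Social marginal cost = private MC + MEC = 11.69 + 1.45q.
Set SMC = demand: 11.69 + 1.45q = 238.20 - 1.72q → q* = 71.4543.
Between q* and q_m the wedge SMC − demand runs linearly from 0 to MEC(q_m), so the loss is a triangle.
DWL = ½ × 28.1723 × 89.3064 = 1257.9833.

DWL = 1257.98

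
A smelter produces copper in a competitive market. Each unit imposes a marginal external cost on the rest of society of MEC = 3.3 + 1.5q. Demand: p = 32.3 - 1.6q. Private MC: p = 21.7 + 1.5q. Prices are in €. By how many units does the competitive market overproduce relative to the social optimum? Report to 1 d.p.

1.8 units

Market equilibrium (private): 21.7 + 1.5q = 32.3 - 1.6q → q_m = 3.4194.
Social marginal cost = private MC + MEC = 25.0 + 3.0q.
Set SMC = demand: 25.0 + 3.0q = 32.3 - 1.6q → q* = 1.5870.
Gap = |3.4194 − 1.5870| = 1.8324.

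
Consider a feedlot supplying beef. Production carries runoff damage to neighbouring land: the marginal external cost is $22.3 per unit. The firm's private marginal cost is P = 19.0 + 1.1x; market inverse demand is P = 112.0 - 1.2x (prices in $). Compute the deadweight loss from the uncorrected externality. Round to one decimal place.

DWL = $108.1

Market equilibrium (private): 19.0 + 1.1x = 112.0 - 1.2x → x_m = 40.4348.
Social marginal cost = private MC + MEC = 41.3 + 1.1x.
Set SMC = demand: 41.3 + 1.1x = 112.0 - 1.2x → x* = 30.7391.
The loss is the area between SMC and demand from x* to x_m; with linear curves that's a triangle of height MEC(x_m).
DWL = ½ × 9.6957 × 22.3000 = 108.1071.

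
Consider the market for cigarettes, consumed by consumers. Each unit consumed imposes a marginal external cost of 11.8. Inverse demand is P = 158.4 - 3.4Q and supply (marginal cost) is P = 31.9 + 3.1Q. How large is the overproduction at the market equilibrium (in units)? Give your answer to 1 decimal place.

Market equilibrium (private): 31.9 + 3.1Q = 158.4 - 3.4Q → Q_m = 19.4615.
Social marginal benefit = demand − MEC = 146.6 - 3.4Q.
Set SMB = MC: 146.6 - 3.4Q = 31.9 + 3.1Q → Q* = 17.6462.
Gap = |19.4615 − 17.6462| = 1.8153.

1.8 units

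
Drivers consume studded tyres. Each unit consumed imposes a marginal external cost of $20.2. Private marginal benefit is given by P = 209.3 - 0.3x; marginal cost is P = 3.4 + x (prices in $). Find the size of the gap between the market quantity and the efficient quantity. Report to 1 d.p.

15.5 units

Market equilibrium (private): 3.4 + x = 209.3 - 0.3x → x_m = 158.3846.
Social marginal benefit = demand − MEC = 189.1 - 0.3x.
Set SMB = MC: 189.1 - 0.3x = 3.4 + x → x* = 142.8462.
Gap = |158.3846 − 142.8462| = 15.5384.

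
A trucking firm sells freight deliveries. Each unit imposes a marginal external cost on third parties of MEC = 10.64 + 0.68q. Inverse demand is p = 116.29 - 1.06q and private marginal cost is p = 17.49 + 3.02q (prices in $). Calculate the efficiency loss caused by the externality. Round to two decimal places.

DWL = $77.18

Market equilibrium (private): 17.49 + 3.02q = 116.29 - 1.06q → q_m = 24.2157.
Social marginal cost = private MC + MEC = 28.13 + 3.70q.
Set SMC = demand: 28.13 + 3.70q = 116.29 - 1.06q → q* = 18.5210.
The welfare-loss triangle has base |q_m − q*| and height MEC(q_m) (the vertical gap between SMC and demand is zero at q* and MEC at q_m).
DWL = ½ × 5.6947 × 27.1067 = 77.1823.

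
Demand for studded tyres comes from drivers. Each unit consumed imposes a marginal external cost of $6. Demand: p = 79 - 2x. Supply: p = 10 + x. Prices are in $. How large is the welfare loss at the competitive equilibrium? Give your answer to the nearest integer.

DWL = $6

Market equilibrium (private): 10 + x = 79 - 2x → x_m = 23.0000.
Social marginal benefit = demand − MEC = 73 - 2x.
Set SMB = MC: 73 - 2x = 10 + x → x* = 21.0000.
The loss is the area between SMB and MC from x* to x_m; with linear curves that's a triangle of height MEC(x_m).
DWL = ½ × 2.0000 × 6.0000 = 6.0000.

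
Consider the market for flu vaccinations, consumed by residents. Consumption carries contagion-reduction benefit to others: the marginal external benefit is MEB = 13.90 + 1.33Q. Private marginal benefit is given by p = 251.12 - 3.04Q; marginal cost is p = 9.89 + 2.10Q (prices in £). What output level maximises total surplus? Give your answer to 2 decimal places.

Social marginal benefit = demand + MEB = 265.02 - 1.71Q.
Set SMB = MC: 265.02 - 1.71Q = 9.89 + 2.10Q → Q* = 66.9633.

Q* = 66.96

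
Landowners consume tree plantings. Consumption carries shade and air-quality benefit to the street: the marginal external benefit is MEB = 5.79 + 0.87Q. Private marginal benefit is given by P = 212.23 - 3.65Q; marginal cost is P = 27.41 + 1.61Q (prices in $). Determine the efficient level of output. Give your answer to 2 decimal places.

Q* = 43.42

Social marginal benefit = demand + MEB = 218.02 - 2.78Q.
Set SMB = MC: 218.02 - 2.78Q = 27.41 + 1.61Q → Q* = 43.4191.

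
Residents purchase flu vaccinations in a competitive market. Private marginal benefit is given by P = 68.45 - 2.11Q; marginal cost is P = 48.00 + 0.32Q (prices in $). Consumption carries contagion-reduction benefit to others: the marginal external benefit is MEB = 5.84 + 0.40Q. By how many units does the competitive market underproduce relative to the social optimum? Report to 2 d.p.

4.54 units

Market equilibrium (private): 48.00 + 0.32Q = 68.45 - 2.11Q → Q_m = 8.4156.
Social marginal benefit = demand + MEB = 74.29 - 1.71Q.
Set SMB = MC: 74.29 - 1.71Q = 48.00 + 0.32Q → Q* = 12.9507.
Gap = |8.4156 − 12.9507| = 4.5351.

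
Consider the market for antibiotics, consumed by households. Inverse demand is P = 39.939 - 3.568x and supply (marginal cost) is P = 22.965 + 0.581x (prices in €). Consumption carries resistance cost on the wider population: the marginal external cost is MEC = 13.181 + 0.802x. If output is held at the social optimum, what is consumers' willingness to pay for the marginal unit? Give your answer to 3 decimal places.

P = €37.206

Social marginal benefit = demand − MEC = 26.758 - 4.370x.
Set SMB = MC: 26.758 - 4.370x = 22.965 + 0.581x → x* = 0.7661.
Consumer price on the demand curve at x*: 39.939 − 3.568×0.7661 = 37.2056.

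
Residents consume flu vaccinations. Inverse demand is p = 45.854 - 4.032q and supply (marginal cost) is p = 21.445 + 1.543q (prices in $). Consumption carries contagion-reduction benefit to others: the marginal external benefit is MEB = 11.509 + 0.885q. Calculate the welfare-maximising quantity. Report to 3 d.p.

q* = 7.658

Social marginal benefit = demand + MEB = 57.363 - 3.147q.
Set SMB = MC: 57.363 - 3.147q = 21.445 + 1.543q → q* = 7.6584.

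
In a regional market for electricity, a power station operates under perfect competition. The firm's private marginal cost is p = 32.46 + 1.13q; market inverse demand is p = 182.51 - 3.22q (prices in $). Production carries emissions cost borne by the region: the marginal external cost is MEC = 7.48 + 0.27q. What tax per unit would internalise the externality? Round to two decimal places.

Social marginal cost = private MC + MEC = 39.94 + 1.40q.
Set SMC = demand: 39.94 + 1.40q = 182.51 - 3.22q → q* = 30.8593.
The Pigouvian tax equals MEC at q*: 7.48 + 0.27×30.8593 = 15.8120.

tax = $15.81 per unit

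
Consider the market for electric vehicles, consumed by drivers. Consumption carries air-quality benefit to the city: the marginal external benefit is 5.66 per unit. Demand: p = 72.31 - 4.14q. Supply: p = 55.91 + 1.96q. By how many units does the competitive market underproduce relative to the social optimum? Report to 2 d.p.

0.93 units

Market equilibrium (private): 55.91 + 1.96q = 72.31 - 4.14q → q_m = 2.6885.
Social marginal benefit = demand + MEB = 77.97 - 4.14q.
Set SMB = MC: 77.97 - 4.14q = 55.91 + 1.96q → q* = 3.6164.
Gap = |2.6885 − 3.6164| = 0.9279.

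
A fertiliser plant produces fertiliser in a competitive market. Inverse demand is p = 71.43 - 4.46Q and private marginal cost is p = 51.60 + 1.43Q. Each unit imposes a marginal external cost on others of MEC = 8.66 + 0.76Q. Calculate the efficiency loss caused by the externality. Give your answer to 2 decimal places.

DWL = 9.46

Market equilibrium (private): 51.60 + 1.43Q = 71.43 - 4.46Q → Q_m = 3.3667.
Social marginal cost = private MC + MEC = 60.26 + 2.19Q.
Set SMC = demand: 60.26 + 2.19Q = 71.43 - 4.46Q → Q* = 1.6797.
The loss is the area between SMC and demand from Q* to Q_m; with linear curves that's a triangle of height MEC(Q_m).
DWL = ½ × 1.6870 × 11.2187 = 9.4630.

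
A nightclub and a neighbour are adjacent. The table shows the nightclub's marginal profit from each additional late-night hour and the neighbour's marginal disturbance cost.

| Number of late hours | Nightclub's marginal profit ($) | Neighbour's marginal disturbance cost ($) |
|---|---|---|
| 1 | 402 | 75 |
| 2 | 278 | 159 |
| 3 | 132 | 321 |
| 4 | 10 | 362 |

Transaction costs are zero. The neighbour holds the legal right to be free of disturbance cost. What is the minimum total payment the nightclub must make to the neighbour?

Efficient level: marginal profit ≥ marginal disturbance cost through level 2, so k* = 2.
With the neighbour holding the right, the nightclub must at least compensate total damage at k*: 75 + 159 = 234.

$234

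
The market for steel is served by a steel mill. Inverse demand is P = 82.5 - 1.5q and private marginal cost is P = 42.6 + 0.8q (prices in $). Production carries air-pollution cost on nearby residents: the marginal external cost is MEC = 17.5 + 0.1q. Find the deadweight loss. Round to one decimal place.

Market equilibrium (private): 42.6 + 0.8q = 82.5 - 1.5q → q_m = 17.3478.
Social marginal cost = private MC + MEC = 60.1 + 0.9q.
Set SMC = demand: 60.1 + 0.9q = 82.5 - 1.5q → q* = 9.3333.
Between q* and q_m the wedge SMC − demand runs linearly from 0 to MEC(q_m), so the loss is a triangle.
DWL = ½ × 8.0145 × 19.2348 = 77.0787.

DWL = $77.1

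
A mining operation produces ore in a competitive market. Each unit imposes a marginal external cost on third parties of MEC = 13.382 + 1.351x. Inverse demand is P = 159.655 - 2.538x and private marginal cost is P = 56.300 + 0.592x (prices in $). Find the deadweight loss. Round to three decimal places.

DWL = $375.273

Market equilibrium (private): 56.300 + 0.592x = 159.655 - 2.538x → x_m = 33.0208.
Social marginal cost = private MC + MEC = 69.682 + 1.943x.
Set SMC = demand: 69.682 + 1.943x = 159.655 - 2.538x → x* = 20.0788.
The loss is the area between SMC and demand from x* to x_m; with linear curves that's a triangle of height MEC(x_m).
DWL = ½ × 12.9420 × 57.9931 = 375.2734.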